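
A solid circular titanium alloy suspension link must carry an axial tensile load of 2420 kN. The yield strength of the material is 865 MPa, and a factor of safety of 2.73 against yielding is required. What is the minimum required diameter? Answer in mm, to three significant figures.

Allowable stress σ_allow = 865/2.73 = 316.8 MPa.
Required area A = F/σ_allow = 2420000/316.8 = 7638 mm².
A = πd²/4 → d = √(4A/π) = 98.61 mm.

d = 98.6 mm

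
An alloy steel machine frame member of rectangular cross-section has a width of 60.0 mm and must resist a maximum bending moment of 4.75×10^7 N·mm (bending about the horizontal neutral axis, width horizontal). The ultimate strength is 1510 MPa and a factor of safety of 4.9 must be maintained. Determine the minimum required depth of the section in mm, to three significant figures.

σ_allow = 1510/4.9 = 308.2 MPa.
For a rectangular section σ = 6M/(bh²), so h² = 6M/(b σ_allow) = 6×4.7500×10^7/(60.0×308.2) = 15410 mm².
h = 124.2 mm.

h = 124 mm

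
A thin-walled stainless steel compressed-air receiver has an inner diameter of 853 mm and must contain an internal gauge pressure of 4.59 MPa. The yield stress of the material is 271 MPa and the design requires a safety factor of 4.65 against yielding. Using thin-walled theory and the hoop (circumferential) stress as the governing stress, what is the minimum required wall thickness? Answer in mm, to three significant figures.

σ_allow = 271/4.65 = 58.28 MPa.
Hoop stress σ_h = pD/(2t), so t = pD/(2σ_allow) = 4.59×853/(2×58.28) = 33.59 mm.

t = 33.6 mm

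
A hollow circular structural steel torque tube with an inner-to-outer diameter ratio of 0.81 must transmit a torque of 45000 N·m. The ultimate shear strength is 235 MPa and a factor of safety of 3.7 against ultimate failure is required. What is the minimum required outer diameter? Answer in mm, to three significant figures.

d_o = 185 mm

τ_allow = 235/3.7 = 63.51 MPa.
For a hollow shaft τ = 16T/[πd_o³(1−k⁴)] with k = 0.81, so 1−k⁴ = 0.5695.
d_o³ = 16T/[π τ_allow (1−k⁴)] = 16×4.5000×10^7/(π×63.51×0.5695) = 6.336×10^6 mm³.
d_o = 185.0 mm.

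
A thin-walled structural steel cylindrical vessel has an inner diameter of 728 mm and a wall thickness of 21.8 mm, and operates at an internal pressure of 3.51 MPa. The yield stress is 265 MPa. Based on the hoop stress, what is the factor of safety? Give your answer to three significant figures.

σ_h = pD/(2t) = 3.51×728/(2×21.8) = 58.61 MPa.
n = 265/58.61 = 4.522.

n = 4.52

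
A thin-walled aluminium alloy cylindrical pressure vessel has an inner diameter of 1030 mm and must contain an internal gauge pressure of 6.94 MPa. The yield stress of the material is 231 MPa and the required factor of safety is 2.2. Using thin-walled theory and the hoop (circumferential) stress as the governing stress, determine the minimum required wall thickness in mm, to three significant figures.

σ_allow = 231/2.2 = 105.0 MPa.
Hoop stress σ_h = pD/(2t), so t = pD/(2σ_allow) = 6.94×1030/(2×105.0) = 34.04 mm.

t = 34.0 mm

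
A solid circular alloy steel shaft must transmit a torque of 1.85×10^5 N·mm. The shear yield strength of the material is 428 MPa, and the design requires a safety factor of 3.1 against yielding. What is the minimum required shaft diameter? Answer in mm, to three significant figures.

Allowable shear stress τ_allow = 428/3.1 = 138.1 MPa.
For a solid shaft τ = 16T/(πd³), so d³ = 16T/(π τ_allow) = 16×185000/(π×138.1) = 6824 mm³.
d = (6824)^(1/3) = 18.97 mm.

d = 19.0 mm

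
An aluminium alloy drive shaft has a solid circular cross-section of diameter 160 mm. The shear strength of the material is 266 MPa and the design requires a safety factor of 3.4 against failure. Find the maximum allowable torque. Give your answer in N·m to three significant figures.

τ_allow = 266/3.4 = 78.24 MPa.
For a solid shaft T_allow = τ_allow·πd³/16; πd³/16 = π×160³/16 = 804200 mm³.
T_allow = 78.24×804200 = 6.292×10^7 N·mm = 62920 N·m.

T_allow = 62900 N·m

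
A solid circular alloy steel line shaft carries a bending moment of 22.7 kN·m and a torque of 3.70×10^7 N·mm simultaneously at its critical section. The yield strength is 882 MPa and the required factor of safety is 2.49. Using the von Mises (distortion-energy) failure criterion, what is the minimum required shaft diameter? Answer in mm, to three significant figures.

σ_allow = σ_y/n = 882/2.49 = 354.2 MPa.
For a solid shaft σ_b = 32M/(πd³) and τ = 16T/(πd³), so the von Mises stress is σ' = (16/πd³)·√(4M²+3T²).
√(4M²+3T²) = √(4×(2.270×10^7)² + 3×(3.700×10^7)²) = 7.854×10^7 N·mm.
d³ = 16×7.854×10^7/(π×354.2) = 1.129×10^6 mm³.
d = 104.1 mm.

d = 104 mm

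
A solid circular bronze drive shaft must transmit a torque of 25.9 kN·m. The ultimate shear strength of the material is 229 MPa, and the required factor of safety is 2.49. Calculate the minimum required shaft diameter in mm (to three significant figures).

Allowable shear stress τ_allow = 229/2.49 = 91.97 MPa.
For a solid shaft τ = 16T/(πd³), so d³ = 16T/(π τ_allow) = 16×2.5900×10^7/(π×91.97) = 1.434×10^6 mm³.
d = (1.434×10^6)^(1/3) = 112.8 mm.

d = 113 mm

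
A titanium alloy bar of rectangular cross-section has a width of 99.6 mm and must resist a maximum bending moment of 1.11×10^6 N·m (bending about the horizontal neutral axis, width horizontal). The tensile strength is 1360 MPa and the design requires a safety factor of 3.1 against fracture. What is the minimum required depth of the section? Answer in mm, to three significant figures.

σ_allow = 1360/3.1 = 438.7 MPa.
For a rectangular section σ = 6M/(bh²), so h² = 6M/(b σ_allow) = 6×1.1100×10^9/(99.6×438.7) = 152400 mm².
h = 390.4 mm.

h = 390 mm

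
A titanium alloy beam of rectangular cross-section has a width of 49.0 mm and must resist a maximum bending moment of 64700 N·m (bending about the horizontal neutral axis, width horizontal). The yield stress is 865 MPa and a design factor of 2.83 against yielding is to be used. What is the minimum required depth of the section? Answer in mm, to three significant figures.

σ_allow = 865/2.83 = 305.7 MPa.
For a rectangular section σ = 6M/(bh²), so h² = 6M/(b σ_allow) = 6×6.4700×10^7/(49.0×305.7) = 25920 mm².
h = 161.0 mm.

h = 161 mm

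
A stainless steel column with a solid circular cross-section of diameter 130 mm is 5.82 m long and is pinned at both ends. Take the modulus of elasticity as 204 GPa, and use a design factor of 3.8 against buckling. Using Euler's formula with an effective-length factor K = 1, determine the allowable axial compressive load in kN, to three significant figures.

P_allow = 219 kN

I = πd⁴/64 = π×130⁴/64 = 1.402×10^7 mm⁴.
Effective length L_e = KL = 1×5.82 m = 5820 mm.
Euler critical load P_cr = π²EI/L_e² = π²×204000×1.402×10^7/5820² = 833300 N.
P_allow = P_cr/n = 833300/3.8 = 219300 N.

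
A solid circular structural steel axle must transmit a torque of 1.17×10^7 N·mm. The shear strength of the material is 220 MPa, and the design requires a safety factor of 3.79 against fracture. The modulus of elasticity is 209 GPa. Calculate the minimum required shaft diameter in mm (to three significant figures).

Allowable shear stress τ_allow = 220/3.79 = 58.05 MPa.
For a solid shaft τ = 16T/(πd³), so d³ = 16T/(π τ_allow) = 16×1.1700×10^7/(π×58.05) = 1.027×10^6 mm³.
d = (1.027×10^6)^(1/3) = 100.9 mm.

d = 101 mm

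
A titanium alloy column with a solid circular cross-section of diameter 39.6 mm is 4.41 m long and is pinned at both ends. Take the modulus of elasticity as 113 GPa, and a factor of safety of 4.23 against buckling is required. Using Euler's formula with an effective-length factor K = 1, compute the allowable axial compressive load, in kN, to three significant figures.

I = πd⁴/64 = π×39.6⁴/64 = 120700 mm⁴.
Effective length L_e = KL = 1×4.41 m = 4410 mm.
Euler critical load P_cr = π²EI/L_e² = π²×113000×120700/4410² = 6922 N.
P_allow = P_cr/n = 6922/4.23 = 1636 N.

P_allow = 1.64 kN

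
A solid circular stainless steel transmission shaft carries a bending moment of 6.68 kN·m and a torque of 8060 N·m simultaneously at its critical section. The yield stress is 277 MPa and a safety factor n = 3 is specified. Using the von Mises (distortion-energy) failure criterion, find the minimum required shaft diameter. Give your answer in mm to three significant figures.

σ_allow = σ_y/n = 277/3 = 92.33 MPa.
For a solid shaft σ_b = 32M/(πd³) and τ = 16T/(πd³), so the von Mises stress is σ' = (16/πd³)·√(4M²+3T²).
√(4M²+3T²) = √(4×(6.680×10^6)² + 3×(8.060×10^6)²) = 1.932×10^7 N·mm.
d³ = 16×1.932×10^7/(π×92.33) = 1.066×10^6 mm³.
d = 102.1 mm.

d = 102 mm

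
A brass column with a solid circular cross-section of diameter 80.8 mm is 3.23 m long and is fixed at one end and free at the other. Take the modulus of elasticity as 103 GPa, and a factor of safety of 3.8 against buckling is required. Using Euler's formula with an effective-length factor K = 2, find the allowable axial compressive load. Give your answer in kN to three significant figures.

P_allow = 13.4 kN

I = πd⁴/64 = π×80.8⁴/64 = 2.092×10^6 mm⁴.
Effective length L_e = KL = 2×3.23 m = 6460 mm.
Euler critical load P_cr = π²EI/L_e² = π²×103000×2.092×10^6/6460² = 50970 N.
P_allow = P_cr/n = 50970/3.8 = 13410 N.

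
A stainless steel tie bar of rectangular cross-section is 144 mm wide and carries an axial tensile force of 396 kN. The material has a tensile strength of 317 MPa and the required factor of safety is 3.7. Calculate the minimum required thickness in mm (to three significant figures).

σ_allow = 317/3.7 = 85.68 MPa.
Required area A = F/σ_allow = 396000/85.68 = 4622 mm².
t = A/w = 4622/144 = 32.10 mm.

t = 32.1 mm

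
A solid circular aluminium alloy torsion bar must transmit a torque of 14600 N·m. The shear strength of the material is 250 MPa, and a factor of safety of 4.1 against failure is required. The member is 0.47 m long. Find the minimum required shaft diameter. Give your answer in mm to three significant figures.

Allowable shear stress τ_allow = 250/4.1 = 60.98 MPa.
For a solid shaft τ = 16T/(πd³), so d³ = 16T/(π τ_allow) = 16×1.4600×10^7/(π×60.98) = 1.219×10^6 mm³.
d = (1.219×10^6)^(1/3) = 106.8 mm.

d = 107 mm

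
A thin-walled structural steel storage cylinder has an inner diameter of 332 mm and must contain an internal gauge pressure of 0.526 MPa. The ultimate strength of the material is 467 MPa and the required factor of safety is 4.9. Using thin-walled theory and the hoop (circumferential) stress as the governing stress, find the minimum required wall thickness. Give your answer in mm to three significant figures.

σ_allow = 467/4.9 = 95.31 MPa.
Hoop stress σ_h = pD/(2t), so t = pD/(2σ_allow) = 0.526×332/(2×95.31) = 0.9162 mm.

t = 0.916 mm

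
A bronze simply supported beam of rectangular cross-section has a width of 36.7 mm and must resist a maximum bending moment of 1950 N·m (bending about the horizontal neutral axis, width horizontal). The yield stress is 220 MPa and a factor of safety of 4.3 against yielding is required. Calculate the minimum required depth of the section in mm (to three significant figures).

h = 78.9 mm

σ_allow = 220/4.3 = 51.16 MPa.
For a rectangular section σ = 6M/(bh²), so h² = 6M/(b σ_allow) = 6×1950000/(36.7×51.16) = 6231 mm².
h = 78.94 mm.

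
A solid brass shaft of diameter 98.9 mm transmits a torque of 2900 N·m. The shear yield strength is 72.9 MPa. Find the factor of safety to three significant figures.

n = 4.77

τ = 16T/(πd³) = 16×2900000/(π×98.9³) = 15.27 MPa.
n = τ_limit/τ = 72.9/15.27 = 4.775.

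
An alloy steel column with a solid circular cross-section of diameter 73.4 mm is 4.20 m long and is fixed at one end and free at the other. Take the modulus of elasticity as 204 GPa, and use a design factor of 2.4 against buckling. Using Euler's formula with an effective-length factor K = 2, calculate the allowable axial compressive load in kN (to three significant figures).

I = πd⁴/64 = π×73.4⁴/64 = 1.425×10^6 mm⁴.
Effective length L_e = KL = 2×4.20 m = 8400 mm.
Euler critical load P_cr = π²EI/L_e² = π²×204000×1.425×10^6/8400² = 40660 N.
P_allow = P_cr/n = 40660/2.4 = 16940 N.

P_allow = 16.9 kN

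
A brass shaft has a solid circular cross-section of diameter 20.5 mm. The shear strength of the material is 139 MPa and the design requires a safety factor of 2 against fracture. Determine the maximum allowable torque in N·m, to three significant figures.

τ_allow = 139/2 = 69.50 MPa.
For a solid shaft T_allow = τ_allow·πd³/16; πd³/16 = π×20.5³/16 = 1692 mm³.
T_allow = 69.50×1692 = 117600 N·mm = 117.6 N·m.

T_allow = 118 N·m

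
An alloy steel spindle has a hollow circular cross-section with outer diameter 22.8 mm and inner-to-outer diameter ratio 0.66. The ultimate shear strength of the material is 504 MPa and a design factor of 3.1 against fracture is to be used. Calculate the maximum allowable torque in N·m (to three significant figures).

τ_allow = 504/3.1 = 162.6 MPa.
For a hollow shaft T_allow = τ_allow·πd_o³(1−k⁴)/16 with 1−k⁴ = 0.8103, so πd_o³(1−k⁴)/16 = 1886 mm³.
T_allow = 162.6×1886 = 306600 N·mm = 306.6 N·m.

T_allow = 307 N·m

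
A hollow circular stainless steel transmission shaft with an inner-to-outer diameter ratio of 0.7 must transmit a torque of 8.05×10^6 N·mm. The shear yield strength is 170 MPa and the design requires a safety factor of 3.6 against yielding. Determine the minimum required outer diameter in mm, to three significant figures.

d_o = 105 mm

τ_allow = 170/3.6 = 47.22 MPa.
For a hollow shaft τ = 16T/[πd_o³(1−k⁴)] with k = 0.7, so 1−k⁴ = 0.7599.
d_o³ = 16T/[π τ_allow (1−k⁴)] = 16×8050000/(π×47.22×0.7599) = 1.143×10^6 mm³.
d_o = 104.5 mm.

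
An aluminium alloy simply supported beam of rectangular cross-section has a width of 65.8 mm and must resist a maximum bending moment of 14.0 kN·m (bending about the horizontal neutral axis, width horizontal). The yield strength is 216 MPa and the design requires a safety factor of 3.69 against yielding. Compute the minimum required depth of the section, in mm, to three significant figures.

h = 148 mm

σ_allow = 216/3.69 = 58.54 MPa.
For a rectangular section σ = 6M/(bh²), so h² = 6M/(b σ_allow) = 6×1.4000×10^7/(65.8×58.54) = 21810 mm².
h = 147.7 mm.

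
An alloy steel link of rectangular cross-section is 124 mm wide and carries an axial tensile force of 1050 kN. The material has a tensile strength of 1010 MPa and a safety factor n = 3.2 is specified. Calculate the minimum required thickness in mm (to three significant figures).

σ_allow = 1010/3.2 = 315.6 MPa.
Required area A = F/σ_allow = 1050000/315.6 = 3327 mm².
t = A/w = 3327/124 = 26.83 mm.

t = 26.8 mm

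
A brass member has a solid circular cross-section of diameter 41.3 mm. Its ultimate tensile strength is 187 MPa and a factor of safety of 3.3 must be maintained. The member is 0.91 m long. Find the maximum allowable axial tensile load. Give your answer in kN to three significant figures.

F_allow = 75.9 kN

σ_allow = 187/3.3 = 56.67 MPa.
A = πd²/4 = π×41.3²/4 = 1340 mm².
F_allow = σ_allow × A = 56.67×1340 = 75910 N.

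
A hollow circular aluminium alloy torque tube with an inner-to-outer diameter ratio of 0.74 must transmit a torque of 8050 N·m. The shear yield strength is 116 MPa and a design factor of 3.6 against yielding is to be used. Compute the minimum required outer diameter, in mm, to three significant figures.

τ_allow = 116/3.6 = 32.22 MPa.
For a hollow shaft τ = 16T/[πd_o³(1−k⁴)] with k = 0.74, so 1−k⁴ = 0.7001.
d_o³ = 16T/[π τ_allow (1−k⁴)] = 16×8050000/(π×32.22×0.7001) = 1.817×10^6 mm³.
d_o = 122.0 mm.

d_o = 122 mm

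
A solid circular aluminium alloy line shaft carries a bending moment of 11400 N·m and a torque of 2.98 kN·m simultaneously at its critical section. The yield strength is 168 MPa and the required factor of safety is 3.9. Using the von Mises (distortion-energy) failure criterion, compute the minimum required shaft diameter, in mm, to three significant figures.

σ_allow = σ_y/n = 168/3.9 = 43.08 MPa.
For a solid shaft σ_b = 32M/(πd³) and τ = 16T/(πd³), so the von Mises stress is σ' = (16/πd³)·√(4M²+3T²).
√(4M²+3T²) = √(4×(1.140×10^7)² + 3×(2.980×10^6)²) = 2.338×10^7 N·mm.
d³ = 16×2.338×10^7/(π×43.08) = 2.764×10^6 mm³.
d = 140.3 mm.

d = 140 mm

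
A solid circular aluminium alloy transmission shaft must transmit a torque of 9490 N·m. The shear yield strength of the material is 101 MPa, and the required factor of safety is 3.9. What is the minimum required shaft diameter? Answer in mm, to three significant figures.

Allowable shear stress τ_allow = 101/3.9 = 25.90 MPa.
For a solid shaft τ = 16T/(πd³), so d³ = 16T/(π τ_allow) = 16×9490000/(π×25.90) = 1.866×10^6 mm³.
d = (1.866×10^6)^(1/3) = 123.1 mm.

d = 123 mm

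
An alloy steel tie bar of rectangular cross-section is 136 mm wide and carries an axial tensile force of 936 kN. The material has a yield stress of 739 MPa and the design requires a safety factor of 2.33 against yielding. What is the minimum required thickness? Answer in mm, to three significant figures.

σ_allow = 739/2.33 = 317.2 MPa.
Required area A = F/σ_allow = 936000/317.2 = 2951 mm².
t = A/w = 2951/136 = 21.70 mm.

t = 21.7 mm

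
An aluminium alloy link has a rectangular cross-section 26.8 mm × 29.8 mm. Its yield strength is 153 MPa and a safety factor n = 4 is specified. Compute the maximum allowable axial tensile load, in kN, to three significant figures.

σ_allow = 153/4 = 38.25 MPa.
A = 26.8×29.8 = 798.6 mm².
F_allow = σ_allow × A = 38.25×798.6 = 30550 N.

F_allow = 30.5 kN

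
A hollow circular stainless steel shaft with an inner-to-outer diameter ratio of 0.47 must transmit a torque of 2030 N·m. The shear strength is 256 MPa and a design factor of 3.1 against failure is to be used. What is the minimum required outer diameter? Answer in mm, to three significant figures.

τ_allow = 256/3.1 = 82.58 MPa.
For a hollow shaft τ = 16T/[πd_o³(1−k⁴)] with k = 0.47, so 1−k⁴ = 0.9512.
d_o³ = 16T/[π τ_allow (1−k⁴)] = 16×2030000/(π×82.58×0.9512) = 131600 mm³.
d_o = 50.87 mm.

d_o = 50.9 mm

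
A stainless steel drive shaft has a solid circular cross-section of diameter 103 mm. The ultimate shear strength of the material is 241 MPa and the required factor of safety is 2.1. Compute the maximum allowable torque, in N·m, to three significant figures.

T_allow = 24600 N·m

τ_allow = 241/2.1 = 114.8 MPa.
For a solid shaft T_allow = τ_allow·πd³/16; πd³/16 = π×103³/16 = 214600 mm³.
T_allow = 114.8×214600 = 2.462×10^7 N·mm = 24620 N·m.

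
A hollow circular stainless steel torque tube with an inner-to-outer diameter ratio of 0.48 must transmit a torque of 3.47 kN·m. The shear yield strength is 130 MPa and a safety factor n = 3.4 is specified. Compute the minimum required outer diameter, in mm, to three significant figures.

d_o = 78.7 mm

τ_allow = 130/3.4 = 38.24 MPa.
For a hollow shaft τ = 16T/[πd_o³(1−k⁴)] with k = 0.48, so 1−k⁴ = 0.9469.
d_o³ = 16T/[π τ_allow (1−k⁴)] = 16×3470000/(π×38.24×0.9469) = 488100 mm³.
d_o = 78.74 mm.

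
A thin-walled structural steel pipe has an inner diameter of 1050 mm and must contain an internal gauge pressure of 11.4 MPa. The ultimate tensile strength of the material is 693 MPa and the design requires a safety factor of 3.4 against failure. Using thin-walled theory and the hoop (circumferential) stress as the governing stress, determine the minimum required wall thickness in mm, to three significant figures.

t = 29.4 mm

σ_allow = 693/3.4 = 203.8 MPa.
Hoop stress σ_h = pD/(2t), so t = pD/(2σ_allow) = 11.4×1050/(2×203.8) = 29.36 mm.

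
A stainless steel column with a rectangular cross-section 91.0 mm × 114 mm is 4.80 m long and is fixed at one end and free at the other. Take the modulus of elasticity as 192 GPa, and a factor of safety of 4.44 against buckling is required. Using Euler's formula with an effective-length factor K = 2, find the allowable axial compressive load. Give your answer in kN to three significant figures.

Buckling occurs about the weak axis: I_min = h·b³/12 = 114×91.0³/12 = 7.159×10^6 mm⁴ (b = 91.0 mm is the smaller dimension).
Effective length L_e = KL = 2×4.80 m = 9600 mm.
Euler critical load P_cr = π²EI/L_e² = π²×192000×7.159×10^6/9600² = 147200 N.
P_allow = P_cr/n = 147200/4.44 = 33150 N.

P_allow = 33.2 kN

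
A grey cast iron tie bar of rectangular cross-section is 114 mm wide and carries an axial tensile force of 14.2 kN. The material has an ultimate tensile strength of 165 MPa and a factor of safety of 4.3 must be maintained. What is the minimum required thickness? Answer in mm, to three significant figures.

t = 3.25 mm

σ_allow = 165/4.3 = 38.37 MPa.
Required area A = F/σ_allow = 14200/38.37 = 370.1 mm².
t = A/w = 370.1/114 = 3.246 mm.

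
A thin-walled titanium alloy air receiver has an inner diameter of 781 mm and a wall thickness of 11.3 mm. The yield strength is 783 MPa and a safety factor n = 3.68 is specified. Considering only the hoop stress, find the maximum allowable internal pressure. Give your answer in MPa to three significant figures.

σ_allow = 783/3.68 = 212.8 MPa.
σ_h = pD/(2t) → p_allow = 2σ_allow t/D = 2×212.8×11.3/781 = 6.157 MPa.

p_allow = 6.16 MPa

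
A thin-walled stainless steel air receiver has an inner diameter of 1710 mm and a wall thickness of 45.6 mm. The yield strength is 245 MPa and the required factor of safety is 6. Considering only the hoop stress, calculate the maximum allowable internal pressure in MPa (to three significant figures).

p_allow = 2.18 MPa

σ_allow = 245/6 = 40.83 MPa.
σ_h = pD/(2t) → p_allow = 2σ_allow t/D = 2×40.83×45.6/1710 = 2.178 MPa.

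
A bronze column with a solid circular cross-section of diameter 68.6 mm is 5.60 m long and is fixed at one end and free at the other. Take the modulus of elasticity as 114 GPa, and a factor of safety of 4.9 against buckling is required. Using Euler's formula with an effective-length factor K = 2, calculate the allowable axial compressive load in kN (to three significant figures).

I = πd⁴/64 = π×68.6⁴/64 = 1.087×10^6 mm⁴.
Effective length L_e = KL = 2×5.60 m = 11200 mm.
Euler critical load P_cr = π²EI/L_e² = π²×114000×1.087×10^6/11200² = 9751 N.
P_allow = P_cr/n = 9751/4.9 = 1990 N.

P_allow = 1.99 kN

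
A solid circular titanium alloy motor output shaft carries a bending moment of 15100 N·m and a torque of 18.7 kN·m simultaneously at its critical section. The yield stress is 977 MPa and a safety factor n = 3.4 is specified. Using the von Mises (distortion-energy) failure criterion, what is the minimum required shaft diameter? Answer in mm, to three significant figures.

d = 92.2 mm

σ_allow = σ_y/n = 977/3.4 = 287.4 MPa.
For a solid shaft σ_b = 32M/(πd³) and τ = 16T/(πd³), so the von Mises stress is σ' = (16/πd³)·√(4M²+3T²).
√(4M²+3T²) = √(4×(1.510×10^7)² + 3×(1.870×10^7)²) = 4.428×10^7 N·mm.
d³ = 16×4.428×10^7/(π×287.4) = 784900 mm³.
d = 92.24 mm.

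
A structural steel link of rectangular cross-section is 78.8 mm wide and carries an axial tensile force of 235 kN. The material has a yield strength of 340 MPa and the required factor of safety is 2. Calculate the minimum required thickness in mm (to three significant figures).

σ_allow = 340/2 = 170.0 MPa.
Required area A = F/σ_allow = 235000/170.0 = 1382 mm².
t = A/w = 1382/78.8 = 17.54 mm.

t = 17.5 mm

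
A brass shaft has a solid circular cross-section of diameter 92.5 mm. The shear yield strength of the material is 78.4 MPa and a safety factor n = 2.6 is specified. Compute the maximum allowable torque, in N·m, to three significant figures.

T_allow = 4690 N·m

τ_allow = 78.4/2.6 = 30.15 MPa.
For a solid shaft T_allow = τ_allow·πd³/16; πd³/16 = π×92.5³/16 = 155400 mm³.
T_allow = 30.15×155400 = 4.686×10^6 N·mm = 4686 N·m.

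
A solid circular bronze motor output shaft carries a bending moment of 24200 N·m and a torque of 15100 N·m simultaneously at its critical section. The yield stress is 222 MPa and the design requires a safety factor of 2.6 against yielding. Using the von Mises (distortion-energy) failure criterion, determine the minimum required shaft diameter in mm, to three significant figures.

d = 149 mm

σ_allow = σ_y/n = 222/2.6 = 85.38 MPa.
For a solid shaft σ_b = 32M/(πd³) and τ = 16T/(πd³), so the von Mises stress is σ' = (16/πd³)·√(4M²+3T²).
√(4M²+3T²) = √(4×(2.420×10^7)² + 3×(1.510×10^7)²) = 5.501×10^7 N·mm.
d³ = 16×5.501×10^7/(π×85.38) = 3.281×10^6 mm³.
d = 148.6 mm.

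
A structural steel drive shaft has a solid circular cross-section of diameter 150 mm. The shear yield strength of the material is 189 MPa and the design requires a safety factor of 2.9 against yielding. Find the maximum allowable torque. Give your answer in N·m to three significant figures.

T_allow = 43200 N·m

τ_allow = 189/2.9 = 65.17 MPa.
For a solid shaft T_allow = τ_allow·πd³/16; πd³/16 = π×150³/16 = 662700 mm³.
T_allow = 65.17×662700 = 4.319×10^7 N·mm = 43190 N·m.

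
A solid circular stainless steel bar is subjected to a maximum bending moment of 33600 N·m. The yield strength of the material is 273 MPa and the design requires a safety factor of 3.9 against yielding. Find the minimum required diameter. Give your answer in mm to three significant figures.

σ_allow = 273/3.9 = 70.00 MPa.
For a solid circular section σ = 32M/(πd³), so d³ = 32M/(π σ_allow) = 32×3.3600×10^7/(π×70.00) = 4.889×10^6 mm³.
d = 169.7 mm.

d = 170 mm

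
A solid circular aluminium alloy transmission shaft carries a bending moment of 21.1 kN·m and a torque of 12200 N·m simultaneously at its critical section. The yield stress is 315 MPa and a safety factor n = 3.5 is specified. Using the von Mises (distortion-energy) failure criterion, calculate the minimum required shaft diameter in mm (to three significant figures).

d = 139 mm

σ_allow = σ_y/n = 315/3.5 = 90.00 MPa.
For a solid shaft σ_b = 32M/(πd³) and τ = 16T/(πd³), so the von Mises stress is σ' = (16/πd³)·√(4M²+3T²).
√(4M²+3T²) = √(4×(2.110×10^7)² + 3×(1.220×10^7)²) = 4.719×10^7 N·mm.
d³ = 16×4.719×10^7/(π×90.00) = 2.671×10^6 mm³.
d = 138.7 mm.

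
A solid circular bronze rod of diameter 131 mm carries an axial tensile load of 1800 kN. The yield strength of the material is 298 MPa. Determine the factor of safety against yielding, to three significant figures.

A = πd²/4 = 13480 mm².
σ = F/A = 1800000/13480 = 133.5 MPa.
n = 298/133.5 = 2.231.

n = 2.23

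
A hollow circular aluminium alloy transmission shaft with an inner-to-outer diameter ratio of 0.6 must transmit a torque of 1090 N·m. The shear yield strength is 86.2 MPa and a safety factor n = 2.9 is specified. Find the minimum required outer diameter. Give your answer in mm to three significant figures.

d_o = 59.9 mm

τ_allow = 86.2/2.9 = 29.72 MPa.
For a hollow shaft τ = 16T/[πd_o³(1−k⁴)] with k = 0.6, so 1−k⁴ = 0.8704.
d_o³ = 16T/[π τ_allow (1−k⁴)] = 16×1090000/(π×29.72×0.8704) = 214600 mm³.
d_o = 59.87 mm.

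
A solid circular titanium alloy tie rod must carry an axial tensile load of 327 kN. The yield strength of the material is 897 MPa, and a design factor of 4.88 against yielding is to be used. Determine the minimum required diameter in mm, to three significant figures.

Allowable stress σ_allow = 897/4.88 = 183.8 MPa.
Required area A = F/σ_allow = 327000/183.8 = 1779 mm².
A = πd²/4 → d = √(4A/π) = 47.59 mm.

d = 47.6 mm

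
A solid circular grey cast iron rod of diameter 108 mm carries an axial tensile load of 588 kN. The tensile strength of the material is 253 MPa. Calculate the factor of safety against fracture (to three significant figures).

A = πd²/4 = 9161 mm².
σ = F/A = 588000/9161 = 64.19 MPa.
n = 253/64.19 = 3.942.

n = 3.94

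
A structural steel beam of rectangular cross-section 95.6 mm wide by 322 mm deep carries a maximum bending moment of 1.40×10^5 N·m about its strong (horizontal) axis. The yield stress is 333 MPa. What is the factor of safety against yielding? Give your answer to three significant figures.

n = 3.93

Section modulus S = bh²/6 = 95.6×322²/6 = 1.652×10^6 mm³.
σ = M/S = 1.4000×10^8/1.652×10^6 = 84.74 MPa.
n = 333/84.74 = 3.929.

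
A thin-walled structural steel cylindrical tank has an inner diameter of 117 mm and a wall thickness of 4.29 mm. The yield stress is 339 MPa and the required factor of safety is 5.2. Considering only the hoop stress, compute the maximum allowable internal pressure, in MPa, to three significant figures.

σ_allow = 339/5.2 = 65.19 MPa.
σ_h = pD/(2t) → p_allow = 2σ_allow t/D = 2×65.19×4.29/117 = 4.781 MPa.

p_allow = 4.78 MPa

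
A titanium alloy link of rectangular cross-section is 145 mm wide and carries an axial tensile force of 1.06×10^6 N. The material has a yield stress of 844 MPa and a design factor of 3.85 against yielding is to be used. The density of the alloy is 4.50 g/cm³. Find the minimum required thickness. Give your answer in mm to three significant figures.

σ_allow = 844/3.85 = 219.2 MPa.
Required area A = F/σ_allow = 1060000/219.2 = 4835 mm².
t = A/w = 4835/145 = 33.35 mm.

t = 33.3 mm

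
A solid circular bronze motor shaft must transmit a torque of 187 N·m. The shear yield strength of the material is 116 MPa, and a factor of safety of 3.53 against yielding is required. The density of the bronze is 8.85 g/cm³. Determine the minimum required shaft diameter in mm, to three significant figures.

Allowable shear stress τ_allow = 116/3.53 = 32.86 MPa.
For a solid shaft τ = 16T/(πd³), so d³ = 16T/(π τ_allow) = 16×187000/(π×32.86) = 28980 mm³.
d = (28980)^(1/3) = 30.72 mm.

d = 30.7 mm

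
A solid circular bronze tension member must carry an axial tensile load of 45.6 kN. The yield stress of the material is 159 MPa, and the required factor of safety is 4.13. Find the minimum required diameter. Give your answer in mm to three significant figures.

Allowable stress σ_allow = 159/4.13 = 38.50 MPa.
Required area A = F/σ_allow = 45600/38.50 = 1184 mm².
A = πd²/4 → d = √(4A/π) = 38.83 mm.

d = 38.8 mm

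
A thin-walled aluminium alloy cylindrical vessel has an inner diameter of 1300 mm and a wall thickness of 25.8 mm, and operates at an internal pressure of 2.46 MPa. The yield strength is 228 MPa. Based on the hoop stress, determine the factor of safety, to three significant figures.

n = 3.68

σ_h = pD/(2t) = 2.46×1300/(2×25.8) = 61.98 MPa.
n = 228/61.98 = 3.679.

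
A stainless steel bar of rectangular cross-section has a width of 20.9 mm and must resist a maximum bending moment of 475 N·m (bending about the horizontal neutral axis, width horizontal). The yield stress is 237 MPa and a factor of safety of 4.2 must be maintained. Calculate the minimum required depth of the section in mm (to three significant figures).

h = 49.2 mm

σ_allow = 237/4.2 = 56.43 MPa.
For a rectangular section σ = 6M/(bh²), so h² = 6M/(b σ_allow) = 6×475000/(20.9×56.43) = 2417 mm².
h = 49.16 mm.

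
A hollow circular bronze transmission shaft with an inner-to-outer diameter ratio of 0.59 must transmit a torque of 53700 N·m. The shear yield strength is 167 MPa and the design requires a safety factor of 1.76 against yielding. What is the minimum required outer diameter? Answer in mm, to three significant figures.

d_o = 149 mm

τ_allow = 167/1.76 = 94.89 MPa.
For a hollow shaft τ = 16T/[πd_o³(1−k⁴)] with k = 0.59, so 1−k⁴ = 0.8788.
d_o³ = 16T/[π τ_allow (1−k⁴)] = 16×5.3700×10^7/(π×94.89×0.8788) = 3.280×10^6 mm³.
d_o = 148.6 mm.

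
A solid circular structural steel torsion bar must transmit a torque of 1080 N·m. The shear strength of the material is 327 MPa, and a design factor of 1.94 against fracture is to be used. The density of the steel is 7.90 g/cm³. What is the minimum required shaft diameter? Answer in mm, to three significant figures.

d = 32.0 mm

Allowable shear stress τ_allow = 327/1.94 = 168.6 MPa.
For a solid shaft τ = 16T/(πd³), so d³ = 16T/(π τ_allow) = 16×1080000/(π×168.6) = 32630 mm³.
d = (32630)^(1/3) = 31.96 mm.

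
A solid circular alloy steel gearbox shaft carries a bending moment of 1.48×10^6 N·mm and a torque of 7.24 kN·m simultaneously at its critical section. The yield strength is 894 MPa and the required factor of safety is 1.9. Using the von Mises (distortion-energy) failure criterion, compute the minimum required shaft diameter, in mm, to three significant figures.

σ_allow = σ_y/n = 894/1.9 = 470.5 MPa.
For a solid shaft σ_b = 32M/(πd³) and τ = 16T/(πd³), so the von Mises stress is σ' = (16/πd³)·√(4M²+3T²).
√(4M²+3T²) = √(4×(1.480×10^6)² + 3×(7.240×10^6)²) = 1.288×10^7 N·mm.
d³ = 16×1.288×10^7/(π×470.5) = 139500 mm³.
d = 51.86 mm.

d = 51.9 mm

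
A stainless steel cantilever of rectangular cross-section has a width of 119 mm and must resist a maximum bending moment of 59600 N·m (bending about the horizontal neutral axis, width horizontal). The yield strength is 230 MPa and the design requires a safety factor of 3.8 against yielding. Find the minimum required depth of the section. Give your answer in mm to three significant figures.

h = 223 mm

σ_allow = 230/3.8 = 60.53 MPa.
For a rectangular section σ = 6M/(bh²), so h² = 6M/(b σ_allow) = 6×5.9600×10^7/(119×60.53) = 49650 mm².
h = 222.8 mm.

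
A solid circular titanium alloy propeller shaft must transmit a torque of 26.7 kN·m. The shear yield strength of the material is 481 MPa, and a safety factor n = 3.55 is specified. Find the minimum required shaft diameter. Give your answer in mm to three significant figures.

d = 100 mm

Allowable shear stress τ_allow = 481/3.55 = 135.5 MPa.
For a solid shaft τ = 16T/(πd³), so d³ = 16T/(π τ_allow) = 16×2.6700×10^7/(π×135.5) = 1.004×10^6 mm³.
d = (1.004×10^6)^(1/3) = 100.1 mm.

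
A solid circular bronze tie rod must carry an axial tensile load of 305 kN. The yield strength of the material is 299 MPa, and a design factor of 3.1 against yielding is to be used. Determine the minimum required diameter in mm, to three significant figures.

Allowable stress σ_allow = 299/3.1 = 96.45 MPa.
Required area A = F/σ_allow = 305000/96.45 = 3162 mm².
A = πd²/4 → d = √(4A/π) = 63.45 mm.

d = 63.5 mm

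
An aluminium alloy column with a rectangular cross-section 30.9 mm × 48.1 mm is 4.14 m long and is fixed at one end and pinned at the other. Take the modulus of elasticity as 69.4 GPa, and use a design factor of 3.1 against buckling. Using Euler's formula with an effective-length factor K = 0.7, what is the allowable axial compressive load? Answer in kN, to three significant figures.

P_allow = 3.11 kN

Buckling occurs about the weak axis: I_min = h·b³/12 = 48.1×30.9³/12 = 118300 mm⁴ (b = 30.9 mm is the smaller dimension).
Effective length L_e = KL = 0.7×4.14 m = 2898 mm.
Euler critical load P_cr = π²EI/L_e² = π²×69400×118300/2898² = 9645 N.
P_allow = P_cr/n = 9645/3.1 = 3111 N.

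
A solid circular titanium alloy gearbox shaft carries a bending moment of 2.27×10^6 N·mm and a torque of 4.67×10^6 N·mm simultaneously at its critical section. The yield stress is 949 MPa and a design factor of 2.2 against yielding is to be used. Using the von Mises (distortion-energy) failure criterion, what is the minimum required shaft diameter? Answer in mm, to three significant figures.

σ_allow = σ_y/n = 949/2.2 = 431.4 MPa.
For a solid shaft σ_b = 32M/(πd³) and τ = 16T/(πd³), so the von Mises stress is σ' = (16/πd³)·√(4M²+3T²).
√(4M²+3T²) = √(4×(2.270×10^6)² + 3×(4.670×10^6)²) = 9.276×10^6 N·mm.
d³ = 16×9.276×10^6/(π×431.4) = 109500 mm³.
d = 47.84 mm.

d = 47.8 mm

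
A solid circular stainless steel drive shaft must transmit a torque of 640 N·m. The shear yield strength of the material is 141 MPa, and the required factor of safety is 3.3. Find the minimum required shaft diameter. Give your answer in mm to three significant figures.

d = 42.4 mm

Allowable shear stress τ_allow = 141/3.3 = 42.73 MPa.
For a solid shaft τ = 16T/(πd³), so d³ = 16T/(π τ_allow) = 16×640000/(π×42.73) = 76290 mm³.
d = (76290)^(1/3) = 42.41 mm.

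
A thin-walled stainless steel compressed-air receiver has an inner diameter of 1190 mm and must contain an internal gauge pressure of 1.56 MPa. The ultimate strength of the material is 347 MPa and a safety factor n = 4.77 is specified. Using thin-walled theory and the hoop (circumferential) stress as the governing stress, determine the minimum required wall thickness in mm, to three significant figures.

t = 12.8 mm

σ_allow = 347/4.77 = 72.75 MPa.
Hoop stress σ_h = pD/(2t), so t = pD/(2σ_allow) = 1.56×1190/(2×72.75) = 12.76 mm.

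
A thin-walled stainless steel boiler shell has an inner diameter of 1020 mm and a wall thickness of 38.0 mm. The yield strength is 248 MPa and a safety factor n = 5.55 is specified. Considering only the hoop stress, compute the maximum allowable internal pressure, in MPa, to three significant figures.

σ_allow = 248/5.55 = 44.68 MPa.
σ_h = pD/(2t) → p_allow = 2σ_allow t/D = 2×44.68×38.0/1020 = 3.329 MPa.

p_allow = 3.33 MPa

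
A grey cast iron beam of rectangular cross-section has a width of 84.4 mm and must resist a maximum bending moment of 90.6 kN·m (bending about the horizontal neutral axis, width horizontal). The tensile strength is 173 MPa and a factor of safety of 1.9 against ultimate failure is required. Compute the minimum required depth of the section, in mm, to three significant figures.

σ_allow = 173/1.9 = 91.05 MPa.
For a rectangular section σ = 6M/(bh²), so h² = 6M/(b σ_allow) = 6×9.0600×10^7/(84.4×91.05) = 70740 mm².
h = 266.0 mm.

h = 266 mm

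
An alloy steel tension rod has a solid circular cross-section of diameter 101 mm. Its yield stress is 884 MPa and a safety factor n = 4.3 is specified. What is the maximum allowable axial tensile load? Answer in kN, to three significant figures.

F_allow = 1650 kN

σ_allow = 884/4.3 = 205.6 MPa.
A = πd²/4 = π×101²/4 = 8012 mm².
F_allow = σ_allow × A = 205.6×8012 = 1.647×10^6 N.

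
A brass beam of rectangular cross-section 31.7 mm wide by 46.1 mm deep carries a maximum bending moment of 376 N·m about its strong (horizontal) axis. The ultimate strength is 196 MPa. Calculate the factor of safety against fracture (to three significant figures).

Section modulus S = bh²/6 = 31.7×46.1²/6 = 11230 mm³.
σ = M/S = 376000/11230 = 33.49 MPa.
n = 196/33.49 = 5.853.

n = 5.85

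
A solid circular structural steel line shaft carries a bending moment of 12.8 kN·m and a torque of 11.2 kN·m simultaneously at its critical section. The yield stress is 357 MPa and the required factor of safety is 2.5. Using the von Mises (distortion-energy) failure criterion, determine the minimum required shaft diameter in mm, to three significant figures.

σ_allow = σ_y/n = 357/2.5 = 142.8 MPa.
For a solid shaft σ_b = 32M/(πd³) and τ = 16T/(πd³), so the von Mises stress is σ' = (16/πd³)·√(4M²+3T²).
√(4M²+3T²) = √(4×(1.280×10^7)² + 3×(1.120×10^7)²) = 3.212×10^7 N·mm.
d³ = 16×3.212×10^7/(π×142.8) = 1.146×10^6 mm³.
d = 104.6 mm.

d = 105 mm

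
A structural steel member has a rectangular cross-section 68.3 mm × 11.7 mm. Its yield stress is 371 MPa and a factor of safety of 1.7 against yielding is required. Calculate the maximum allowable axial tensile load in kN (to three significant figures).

F_allow = 174 kN

σ_allow = 371/1.7 = 218.2 MPa.
A = 68.3×11.7 = 799.1 mm².
F_allow = σ_allow × A = 218.2×799.1 = 174400 N.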